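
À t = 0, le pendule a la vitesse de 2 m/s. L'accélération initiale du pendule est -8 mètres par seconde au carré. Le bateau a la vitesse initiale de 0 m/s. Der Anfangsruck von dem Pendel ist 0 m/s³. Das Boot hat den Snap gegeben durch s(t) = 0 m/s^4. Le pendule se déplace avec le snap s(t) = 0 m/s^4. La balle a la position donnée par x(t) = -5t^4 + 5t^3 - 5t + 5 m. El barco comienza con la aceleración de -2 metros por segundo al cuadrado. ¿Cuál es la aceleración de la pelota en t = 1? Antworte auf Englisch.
To solve this, we need to take 2 derivatives of our position equation x(t) = -5·t^4 + 5·t^3 - 5·t + 5. Differentiating position, we get velocity: v(t) = -20·t^3 + 15·t^2 - 5. Taking d/dt of v(t), we find a(t) = -60·t^2 + 30·t. Using a(t) = -60·t^2 + 30·t and substituting t = 1, we find a = -30.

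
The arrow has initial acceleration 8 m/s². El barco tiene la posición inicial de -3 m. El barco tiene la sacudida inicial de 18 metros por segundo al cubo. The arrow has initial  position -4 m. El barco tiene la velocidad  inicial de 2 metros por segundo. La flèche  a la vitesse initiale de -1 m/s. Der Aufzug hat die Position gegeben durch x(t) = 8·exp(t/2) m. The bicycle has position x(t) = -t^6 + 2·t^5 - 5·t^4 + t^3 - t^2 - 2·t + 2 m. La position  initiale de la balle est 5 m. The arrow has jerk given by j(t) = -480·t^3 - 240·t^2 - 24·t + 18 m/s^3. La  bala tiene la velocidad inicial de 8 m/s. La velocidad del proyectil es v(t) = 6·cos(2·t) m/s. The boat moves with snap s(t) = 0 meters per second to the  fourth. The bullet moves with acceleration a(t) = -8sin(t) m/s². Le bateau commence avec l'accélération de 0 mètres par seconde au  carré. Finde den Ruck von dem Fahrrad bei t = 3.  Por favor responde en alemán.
Wir müssen unsere Gleichung für die Position x(t) = -t^6 + 2·t^5 - 5·t^4 + t^3 - t^2 - 2·t + 2 3-mal ableiten. Die Ableitung von der Position ergibt die Geschwindigkeit: v(t) = -6·t^5 + 10·t^4 - 20·t^3 + 3·t^2 - 2·t - 2. Die Ableitung von der Geschwindigkeit ergibt die Beschleunigung: a(t) = -30·t^4 + 40·t^3 - 60·t^2 + 6·t - 2. Die Ableitung von der Beschleunigung ergibt den Ruck: j(t) = -120·t^3 + 120·t^2 - 120·t + 6. Mit j(t) = -120·t^3 + 120·t^2 - 120·t + 6 und Einsetzen von t = 3, finden wir j = -2514.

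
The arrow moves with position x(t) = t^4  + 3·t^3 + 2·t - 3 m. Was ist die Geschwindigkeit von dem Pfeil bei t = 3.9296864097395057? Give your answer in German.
Ausgehend von der Position x(t) = t^4 + 3·t^3 + 2·t - 3, nehmen wir 1 Ableitung. Mit d/dt von x(t) finden wir v(t) = 4·t^3 + 9·t^2 + 2. Aus der Gleichung für die Geschwindigkeit v(t) = 4·t^3 + 9·t^2 + 2, setzen wir t = 3.9296864097395057 ein und erhalten v = 383.717629704987.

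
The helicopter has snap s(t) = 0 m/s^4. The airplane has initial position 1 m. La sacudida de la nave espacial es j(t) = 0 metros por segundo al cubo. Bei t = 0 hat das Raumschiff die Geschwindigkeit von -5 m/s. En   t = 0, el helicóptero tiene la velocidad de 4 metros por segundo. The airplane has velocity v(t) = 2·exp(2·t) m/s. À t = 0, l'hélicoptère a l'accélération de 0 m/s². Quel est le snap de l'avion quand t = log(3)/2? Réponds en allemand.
Wir müssen unsere Gleichung für die Geschwindigkeit v(t) = 2·exp(2·t) 3-mal ableiten. Durch Ableiten von der Geschwindigkeit erhalten wir die Beschleunigung: a(t) = 4·exp(2·t). Mit d/dt von a(t) finden wir j(t) = 8·exp(2·t). Die Ableitung von dem Ruck ergibt den Snap: s(t) = 16·exp(2·t). Mit s(t) = 16·exp(2·t) und Einsetzen von t = log(3)/2, finden wir s = 48.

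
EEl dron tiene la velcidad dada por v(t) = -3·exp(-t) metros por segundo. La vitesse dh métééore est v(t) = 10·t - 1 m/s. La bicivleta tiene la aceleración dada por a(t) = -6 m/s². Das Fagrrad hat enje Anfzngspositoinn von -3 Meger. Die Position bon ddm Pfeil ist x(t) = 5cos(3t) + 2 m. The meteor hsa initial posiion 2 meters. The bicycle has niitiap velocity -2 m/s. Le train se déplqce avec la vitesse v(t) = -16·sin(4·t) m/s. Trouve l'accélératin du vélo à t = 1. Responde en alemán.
Aus der Gleichung für die Beschleunigung a(t) = -6, setzen wir t = 1 ein und erhalten a = -6.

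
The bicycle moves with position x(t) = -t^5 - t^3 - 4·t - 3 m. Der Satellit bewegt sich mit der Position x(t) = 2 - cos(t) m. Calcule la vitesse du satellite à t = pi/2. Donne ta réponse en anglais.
Starting from position x(t) = 2 - cos(t), we take 1 derivative. Taking d/dt of x(t), we find v(t) = sin(t). Using v(t) = sin(t) and substituting t = pi/2, we find v = 1.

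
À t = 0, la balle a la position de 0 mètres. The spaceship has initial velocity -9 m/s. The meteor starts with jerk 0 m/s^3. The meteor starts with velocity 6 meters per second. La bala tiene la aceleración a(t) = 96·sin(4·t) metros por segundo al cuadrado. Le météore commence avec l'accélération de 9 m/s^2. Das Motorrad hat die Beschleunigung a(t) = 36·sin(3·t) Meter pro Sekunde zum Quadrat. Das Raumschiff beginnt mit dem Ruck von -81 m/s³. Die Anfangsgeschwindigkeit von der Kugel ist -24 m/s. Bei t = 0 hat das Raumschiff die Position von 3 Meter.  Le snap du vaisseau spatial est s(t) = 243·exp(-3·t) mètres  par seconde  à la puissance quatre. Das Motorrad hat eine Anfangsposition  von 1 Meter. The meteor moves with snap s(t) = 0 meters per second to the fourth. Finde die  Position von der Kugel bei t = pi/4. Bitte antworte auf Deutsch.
Um dies zu lösen, müssen wir 2 Stammfunktionen unserer Gleichung für die Beschleunigung a(t) = 96·sin(4·t) finden. Die Stammfunktion von der Beschleunigung ist die Geschwindigkeit. Mit v(0) = -24 erhalten wir v(t) = -24·cos(4·t). Das Integral von der Geschwindigkeit, mit x(0) = 0, ergibt die Position: x(t) = -6·sin(4·t). Mit x(t) = -6·sin(4·t) und Einsetzen von t = pi/4, finden wir x = 0.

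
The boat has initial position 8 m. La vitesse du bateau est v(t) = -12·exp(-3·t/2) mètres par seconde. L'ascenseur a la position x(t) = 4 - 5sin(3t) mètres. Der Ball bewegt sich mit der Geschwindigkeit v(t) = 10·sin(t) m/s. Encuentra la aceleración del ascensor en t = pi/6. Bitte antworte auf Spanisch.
Para resolver esto, necesitamos tomar 2 derivadas de nuestra ecuación de la posición x(t) = 4 - 5·sin(3·t). Tomando d/dt de x(t), encontramos v(t) = -15·cos(3·t). Tomando d/dt de v(t), encontramos a(t) = 45·sin(3·t). De la ecuación de la aceleración a(t) = 45·sin(3·t), sustituimos t = pi/6 para obtener a = 45.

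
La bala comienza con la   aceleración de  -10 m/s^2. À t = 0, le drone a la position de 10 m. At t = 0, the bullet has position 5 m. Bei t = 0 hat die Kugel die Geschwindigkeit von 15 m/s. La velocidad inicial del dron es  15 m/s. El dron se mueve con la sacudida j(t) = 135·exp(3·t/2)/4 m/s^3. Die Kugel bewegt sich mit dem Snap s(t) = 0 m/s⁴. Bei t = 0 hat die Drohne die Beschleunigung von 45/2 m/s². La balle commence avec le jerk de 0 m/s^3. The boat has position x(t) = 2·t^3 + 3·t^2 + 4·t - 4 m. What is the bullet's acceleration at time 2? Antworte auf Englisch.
To find the answer, we compute 2 integrals of s(t) = 0. Integrating snap and using the initial condition j(0) = 0, we get j(t) = 0. The integral of jerk, with a(0) = -10, gives acceleration: a(t) = -10. We have acceleration a(t) = -10. Substituting t = 2: a(2) = -10.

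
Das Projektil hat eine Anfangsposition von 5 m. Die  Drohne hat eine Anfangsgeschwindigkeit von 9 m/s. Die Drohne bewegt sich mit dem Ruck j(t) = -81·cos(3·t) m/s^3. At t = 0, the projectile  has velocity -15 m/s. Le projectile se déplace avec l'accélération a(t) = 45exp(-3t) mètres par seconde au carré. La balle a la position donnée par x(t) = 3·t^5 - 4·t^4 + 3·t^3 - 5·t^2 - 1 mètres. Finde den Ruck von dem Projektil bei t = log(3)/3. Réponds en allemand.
Um dies zu lösen, müssen wir 1 Ableitung unserer Gleichung für die Beschleunigung a(t) = 45·exp(-3·t) nehmen. Durch Ableiten von der Beschleunigung erhalten wir den Ruck: j(t) = -135·exp(-3·t). Aus der Gleichung für den Ruck j(t) = -135·exp(-3·t), setzen wir t = log(3)/3 ein und erhalten j = -45.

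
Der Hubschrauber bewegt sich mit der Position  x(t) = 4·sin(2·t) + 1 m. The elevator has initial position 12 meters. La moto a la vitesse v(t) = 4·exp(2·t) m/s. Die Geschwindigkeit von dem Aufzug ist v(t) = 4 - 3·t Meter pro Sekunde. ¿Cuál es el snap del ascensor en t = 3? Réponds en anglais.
We must differentiate our velocity equation v(t) = 4 - 3·t 3 times. The derivative of velocity gives acceleration: a(t) = -3. Taking d/dt of a(t), we find j(t) = 0. Taking d/dt of j(t), we find s(t) = 0. From the given snap equation s(t) = 0, we substitute t = 3 to get s = 0.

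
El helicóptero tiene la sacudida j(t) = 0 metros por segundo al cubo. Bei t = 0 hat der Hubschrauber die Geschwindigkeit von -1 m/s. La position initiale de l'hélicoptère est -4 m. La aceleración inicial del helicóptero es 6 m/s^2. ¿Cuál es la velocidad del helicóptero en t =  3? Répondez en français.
Nous devons intégrer notre équation du jerk j(t) = 0 2 fois. En intégrant le jerk et en utilisant la condition initiale a(0) = 6, nous obtenons a(t) = 6. En intégrant l'accélération et en utilisant la condition initiale v(0) = -1, nous obtenons v(t) = 6·t - 1. De l'équation de la vitesse v(t) = 6·t - 1, nous substituons t = 3 pour obtenir v = 17.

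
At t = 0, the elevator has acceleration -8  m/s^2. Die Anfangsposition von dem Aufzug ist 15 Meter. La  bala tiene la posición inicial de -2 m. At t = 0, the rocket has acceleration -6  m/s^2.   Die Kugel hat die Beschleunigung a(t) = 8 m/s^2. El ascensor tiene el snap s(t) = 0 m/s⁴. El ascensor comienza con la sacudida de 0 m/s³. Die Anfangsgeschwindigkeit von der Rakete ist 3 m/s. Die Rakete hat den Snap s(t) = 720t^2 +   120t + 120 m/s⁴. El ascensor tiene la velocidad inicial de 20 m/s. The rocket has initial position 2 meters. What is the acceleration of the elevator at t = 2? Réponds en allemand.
Wir müssen die Stammfunktion unserer Gleichung für den Snap s(t) = 0 2-mal finden. Das Integral von dem Snap, mit j(0) = 0, ergibt den Ruck: j(t) = 0. Die Stammfunktion von dem Ruck, mit a(0) = -8, ergibt die Beschleunigung: a(t) = -8. Wir haben die Beschleunigung a(t) = -8. Durch Einsetzen von t = 2: a(2) = -8.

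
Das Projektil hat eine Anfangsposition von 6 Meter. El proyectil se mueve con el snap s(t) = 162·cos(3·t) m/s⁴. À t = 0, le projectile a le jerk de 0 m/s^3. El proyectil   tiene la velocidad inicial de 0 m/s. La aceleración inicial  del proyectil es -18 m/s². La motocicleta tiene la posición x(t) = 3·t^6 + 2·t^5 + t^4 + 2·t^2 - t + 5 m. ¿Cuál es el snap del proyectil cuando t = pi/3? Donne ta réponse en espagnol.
Tenemos el snap s(t) = 162·cos(3·t). Sustituyendo t = pi/3: s(pi/3) = -162.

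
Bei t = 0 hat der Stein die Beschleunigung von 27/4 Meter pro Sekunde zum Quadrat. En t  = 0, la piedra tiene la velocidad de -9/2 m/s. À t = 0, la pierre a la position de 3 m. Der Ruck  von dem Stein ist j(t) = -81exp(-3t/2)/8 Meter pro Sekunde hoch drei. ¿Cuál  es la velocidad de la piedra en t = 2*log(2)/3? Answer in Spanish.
Partiendo de la sacudida j(t) = -81·exp(-3·t/2)/8, tomamos 2 integrales. Integrando la sacudida y usando la condición inicial a(0) = 27/4, obtenemos a(t) = 27·exp(-3·t/2)/4. La integral de la aceleración, con v(0) = -9/2, da la velocidad: v(t) = -9·exp(-3·t/2)/2. Usando v(t) = -9·exp(-3·t/2)/2 y sustituyendo t = 2*log(2)/3, encontramos v = -9/4.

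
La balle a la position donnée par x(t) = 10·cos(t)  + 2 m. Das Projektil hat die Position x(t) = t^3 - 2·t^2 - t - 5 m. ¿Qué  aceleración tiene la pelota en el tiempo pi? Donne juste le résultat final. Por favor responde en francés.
À t = pi, a = 10.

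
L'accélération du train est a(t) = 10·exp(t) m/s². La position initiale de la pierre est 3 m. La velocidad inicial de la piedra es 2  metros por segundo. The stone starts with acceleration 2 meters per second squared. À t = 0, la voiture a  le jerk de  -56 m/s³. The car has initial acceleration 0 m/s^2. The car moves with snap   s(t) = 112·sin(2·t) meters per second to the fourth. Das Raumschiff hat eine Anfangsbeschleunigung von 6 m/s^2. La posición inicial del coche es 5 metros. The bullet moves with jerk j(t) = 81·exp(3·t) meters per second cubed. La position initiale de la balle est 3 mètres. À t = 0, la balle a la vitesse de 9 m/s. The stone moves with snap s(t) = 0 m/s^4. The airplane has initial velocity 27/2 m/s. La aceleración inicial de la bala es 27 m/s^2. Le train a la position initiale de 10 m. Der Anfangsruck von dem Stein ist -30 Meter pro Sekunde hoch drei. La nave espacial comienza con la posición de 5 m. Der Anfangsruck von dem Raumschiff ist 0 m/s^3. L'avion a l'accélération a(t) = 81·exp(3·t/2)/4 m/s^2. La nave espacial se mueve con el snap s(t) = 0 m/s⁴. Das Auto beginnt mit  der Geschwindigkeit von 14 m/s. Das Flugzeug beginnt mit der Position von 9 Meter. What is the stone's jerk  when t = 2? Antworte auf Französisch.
En partant du snap s(t) = 0, nous prenons 1 primitive. L'intégrale du snap est le jerk. En utilisant j(0) = -30, nous obtenons j(t) = -30. Nous avons le jerk j(t) = -30. En substituant t = 2: j(2) = -30.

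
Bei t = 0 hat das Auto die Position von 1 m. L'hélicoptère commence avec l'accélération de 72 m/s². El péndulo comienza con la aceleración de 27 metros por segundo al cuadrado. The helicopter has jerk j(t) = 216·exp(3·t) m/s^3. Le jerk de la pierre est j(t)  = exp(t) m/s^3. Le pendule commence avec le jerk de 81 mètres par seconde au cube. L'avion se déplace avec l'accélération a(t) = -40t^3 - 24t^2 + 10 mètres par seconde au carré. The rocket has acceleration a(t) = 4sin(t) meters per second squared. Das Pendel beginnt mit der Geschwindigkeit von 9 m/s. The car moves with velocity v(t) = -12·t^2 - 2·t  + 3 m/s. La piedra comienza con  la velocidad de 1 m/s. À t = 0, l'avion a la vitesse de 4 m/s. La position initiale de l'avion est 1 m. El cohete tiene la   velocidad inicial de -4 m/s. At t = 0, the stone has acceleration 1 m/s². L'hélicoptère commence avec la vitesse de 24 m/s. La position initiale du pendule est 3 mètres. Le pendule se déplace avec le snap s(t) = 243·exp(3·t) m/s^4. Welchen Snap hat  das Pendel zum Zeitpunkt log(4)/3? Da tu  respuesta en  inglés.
We have snap s(t) = 243·exp(3·t). Substituting t = log(4)/3: s(log(4)/3) = 972.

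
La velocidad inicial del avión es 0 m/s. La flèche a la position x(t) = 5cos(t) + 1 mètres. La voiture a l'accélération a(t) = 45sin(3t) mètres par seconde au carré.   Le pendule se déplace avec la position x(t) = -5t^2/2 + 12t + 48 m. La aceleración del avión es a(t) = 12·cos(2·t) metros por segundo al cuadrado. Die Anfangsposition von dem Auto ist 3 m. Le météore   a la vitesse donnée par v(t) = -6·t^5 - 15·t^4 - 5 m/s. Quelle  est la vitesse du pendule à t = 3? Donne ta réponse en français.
En partant de la position x(t) = -5·t^2/2 + 12·t + 48, nous prenons 1 dérivée. En prenant d/dt de x(t), nous trouvons v(t) = 12 - 5·t. De l'équation de la vitesse v(t) = 12 - 5·t, nous substituons t = 3 pour obtenir v = -3.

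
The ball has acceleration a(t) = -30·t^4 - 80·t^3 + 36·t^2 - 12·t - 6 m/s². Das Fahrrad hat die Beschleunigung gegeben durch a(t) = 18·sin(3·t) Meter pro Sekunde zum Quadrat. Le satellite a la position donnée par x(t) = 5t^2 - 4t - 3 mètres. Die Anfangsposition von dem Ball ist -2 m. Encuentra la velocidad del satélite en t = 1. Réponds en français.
Nous devons dériver notre équation de la position x(t) = 5·t^2 - 4·t - 3 1 fois. La dérivée de la position donne la vitesse: v(t) = 10·t - 4. En utilisant v(t) = 10·t - 4 et en substituant t = 1, nous trouvons v = 6.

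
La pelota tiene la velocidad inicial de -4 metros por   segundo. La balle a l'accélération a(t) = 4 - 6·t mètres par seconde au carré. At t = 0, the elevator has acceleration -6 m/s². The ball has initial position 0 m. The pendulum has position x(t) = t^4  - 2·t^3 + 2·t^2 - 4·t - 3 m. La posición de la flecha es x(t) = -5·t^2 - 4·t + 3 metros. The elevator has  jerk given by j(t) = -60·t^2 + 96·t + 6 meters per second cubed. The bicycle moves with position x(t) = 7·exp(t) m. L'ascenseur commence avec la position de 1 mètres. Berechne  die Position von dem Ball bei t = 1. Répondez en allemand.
Wir müssen unsere Gleichung für die Beschleunigung a(t) = 4 - 6·t 2-mal integrieren. Durch Integration von der Beschleunigung und Verwendung der Anfangsbedingung v(0) = -4, erhalten wir v(t) = -3·t^2 + 4·t - 4. Die Stammfunktion von der Geschwindigkeit, mit x(0) = 0, ergibt die Position: x(t) = -t^3 + 2·t^2 - 4·t. Aus der Gleichung für die Position x(t) = -t^3 + 2·t^2 - 4·t, setzen wir t = 1 ein und erhalten x = -3.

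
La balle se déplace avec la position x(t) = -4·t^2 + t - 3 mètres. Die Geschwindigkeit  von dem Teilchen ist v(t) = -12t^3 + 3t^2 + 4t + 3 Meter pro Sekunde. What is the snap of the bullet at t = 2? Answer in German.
Ausgehend von der Position x(t) = -4·t^2 + t - 3, nehmen wir 4 Ableitungen. Durch Ableiten von der Position erhalten wir die Geschwindigkeit: v(t) = 1 - 8·t. Mit d/dt von v(t) finden wir a(t) = -8. Mit d/dt von a(t) finden wir j(t) = 0. Die Ableitung von dem Ruck ergibt den Snap: s(t) = 0. Wir haben den Snap s(t) = 0. Durch Einsetzen von t = 2: s(2) = 0.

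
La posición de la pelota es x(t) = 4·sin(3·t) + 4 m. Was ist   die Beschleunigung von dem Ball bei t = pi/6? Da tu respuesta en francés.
Nous devons dériver notre équation de la position x(t) = 4·sin(3·t) + 4 2 fois. En dérivant la position, nous obtenons la vitesse: v(t) = 12·cos(3·t). La dérivée de la vitesse donne l'accélération: a(t) = -36·sin(3·t). De l'équation de l'accélération a(t) = -36·sin(3·t), nous substituons t = pi/6 pour obtenir a = -36.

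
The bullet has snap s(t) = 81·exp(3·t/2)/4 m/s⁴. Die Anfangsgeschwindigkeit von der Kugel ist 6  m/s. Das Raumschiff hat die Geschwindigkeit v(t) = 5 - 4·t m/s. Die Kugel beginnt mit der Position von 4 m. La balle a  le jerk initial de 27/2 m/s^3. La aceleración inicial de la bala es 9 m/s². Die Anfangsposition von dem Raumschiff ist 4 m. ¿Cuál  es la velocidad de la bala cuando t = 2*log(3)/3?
Partiendo del snap s(t) = 81·exp(3·t/2)/4, tomamos 3 antiderivadas. La antiderivada del snap es la sacudida. Usando j(0) = 27/2, obtenemos j(t) = 27·exp(3·t/2)/2. Tomando ∫j(t)dt y aplicando a(0) = 9, encontramos a(t) = 9·exp(3·t/2). La antiderivada de la aceleración, con v(0) = 6, da la velocidad: v(t) = 6·exp(3·t/2). Tenemos la velocidad v(t) = 6·exp(3·t/2). Sustituyendo t = 2*log(3)/3: v(2*log(3)/3) = 18.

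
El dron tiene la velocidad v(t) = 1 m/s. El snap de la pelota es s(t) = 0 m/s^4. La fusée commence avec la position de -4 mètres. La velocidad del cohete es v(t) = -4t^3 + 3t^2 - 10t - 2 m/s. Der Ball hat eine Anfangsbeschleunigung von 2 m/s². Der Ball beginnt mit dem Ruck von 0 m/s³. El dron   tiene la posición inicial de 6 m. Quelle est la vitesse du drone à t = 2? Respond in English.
From the given velocity equation v(t) = 1, we substitute t = 2 to get v = 1.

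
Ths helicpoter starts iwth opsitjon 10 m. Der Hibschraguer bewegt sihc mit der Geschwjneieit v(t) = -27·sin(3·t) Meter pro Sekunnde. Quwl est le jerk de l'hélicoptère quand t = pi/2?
Nous devons dériver notre équation de la vitesse v(t) = -27·sin(3·t) 2 fois. La dérivée de la vitesse donne l'accélération: a(t) = -81·cos(3·t). En prenant d/dt de a(t), nous trouvons j(t) = 243·sin(3·t). Nous avons le jerk j(t) = 243·sin(3·t). En substituant t = pi/2: j(pi/2) = -243.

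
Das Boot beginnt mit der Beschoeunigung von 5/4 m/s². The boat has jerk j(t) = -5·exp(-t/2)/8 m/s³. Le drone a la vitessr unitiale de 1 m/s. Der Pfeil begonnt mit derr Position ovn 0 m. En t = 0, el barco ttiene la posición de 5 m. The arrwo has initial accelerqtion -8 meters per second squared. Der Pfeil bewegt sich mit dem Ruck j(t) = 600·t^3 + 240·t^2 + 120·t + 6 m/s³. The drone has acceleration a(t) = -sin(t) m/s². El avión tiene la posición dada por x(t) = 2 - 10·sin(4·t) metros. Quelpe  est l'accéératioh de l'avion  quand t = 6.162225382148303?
Nous devons dériver notre équation de la position x(t) = 2 - 10·sin(4·t) 2 fois. La dérivée de la position donne la vitesse: v(t) = -40·cos(4·t). En dérivant la vitesse, nous obtenons l'accélération: a(t) = 160·sin(4·t). En utilisant a(t) = 160·sin(4·t) et en substituant t = 6.162225382148303, nous trouvons a = -74.4290492190575.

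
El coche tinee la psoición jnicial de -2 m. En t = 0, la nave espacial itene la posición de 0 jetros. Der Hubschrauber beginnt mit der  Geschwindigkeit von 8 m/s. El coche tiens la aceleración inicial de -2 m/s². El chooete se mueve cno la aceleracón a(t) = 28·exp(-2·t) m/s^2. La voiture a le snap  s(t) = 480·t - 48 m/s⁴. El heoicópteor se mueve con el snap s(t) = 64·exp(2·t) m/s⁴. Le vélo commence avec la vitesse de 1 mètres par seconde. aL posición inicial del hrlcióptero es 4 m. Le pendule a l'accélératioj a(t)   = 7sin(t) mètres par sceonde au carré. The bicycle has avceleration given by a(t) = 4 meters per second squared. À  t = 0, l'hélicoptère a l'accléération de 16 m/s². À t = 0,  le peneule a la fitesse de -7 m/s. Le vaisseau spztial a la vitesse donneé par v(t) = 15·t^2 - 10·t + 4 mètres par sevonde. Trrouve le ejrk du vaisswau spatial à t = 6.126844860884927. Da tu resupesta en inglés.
We must differentiate our velocity equation v(t) = 15·t^2 - 10·t + 4 2 times. Taking d/dt of v(t), we find a(t) = 30·t - 10. Differentiating acceleration, we get jerk: j(t) = 30. We have jerk j(t) = 30. Substituting t = 6.126844860884927: j(6.126844860884927) = 30.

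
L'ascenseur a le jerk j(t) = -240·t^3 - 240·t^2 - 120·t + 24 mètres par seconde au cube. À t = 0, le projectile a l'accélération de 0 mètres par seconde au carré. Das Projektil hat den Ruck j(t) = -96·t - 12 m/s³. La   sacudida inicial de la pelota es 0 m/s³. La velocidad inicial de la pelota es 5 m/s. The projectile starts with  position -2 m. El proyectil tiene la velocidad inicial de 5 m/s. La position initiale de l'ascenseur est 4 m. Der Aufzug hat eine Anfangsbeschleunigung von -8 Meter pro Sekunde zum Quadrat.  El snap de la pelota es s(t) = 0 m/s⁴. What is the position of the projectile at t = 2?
We need to integrate our jerk equation j(t) = -96·t - 12 3 times. The antiderivative of jerk is acceleration. Using a(0) = 0, we get a(t) = 12·t·(-4·t - 1). The integral of acceleration is velocity. Using v(0) = 5, we get v(t) = -16·t^3 - 6·t^2 + 5. Taking ∫v(t)dt and applying x(0) = -2, we find x(t) = -4·t^4 - 2·t^3 + 5·t - 2. From the given position equation x(t) = -4·t^4 - 2·t^3 + 5·t - 2, we substitute t = 2 to get x = -72.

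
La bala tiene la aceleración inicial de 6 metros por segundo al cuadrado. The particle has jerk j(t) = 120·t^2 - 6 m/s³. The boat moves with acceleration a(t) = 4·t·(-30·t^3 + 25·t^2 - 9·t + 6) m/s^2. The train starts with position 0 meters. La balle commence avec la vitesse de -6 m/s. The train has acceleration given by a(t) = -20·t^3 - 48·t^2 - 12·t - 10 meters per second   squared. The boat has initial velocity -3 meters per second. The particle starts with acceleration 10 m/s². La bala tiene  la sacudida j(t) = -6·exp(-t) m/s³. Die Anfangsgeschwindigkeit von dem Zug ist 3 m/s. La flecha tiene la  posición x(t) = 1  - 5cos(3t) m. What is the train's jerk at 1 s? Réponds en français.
En partant de l'accélération a(t) = -20·t^3 - 48·t^2 - 12·t - 10, nous prenons 1 dérivée. En dérivant l'accélération, nous obtenons le jerk: j(t) = -60·t^2 - 96·t - 12. Nous avons le jerk j(t) = -60·t^2 - 96·t - 12. En substituant t = 1: j(1) = -168.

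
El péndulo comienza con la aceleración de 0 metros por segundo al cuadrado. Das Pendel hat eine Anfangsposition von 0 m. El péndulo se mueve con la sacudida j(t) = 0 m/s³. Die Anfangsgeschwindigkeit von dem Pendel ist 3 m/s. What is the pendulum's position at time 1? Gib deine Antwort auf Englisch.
Starting from jerk j(t) = 0, we take 3 integrals. The antiderivative of jerk is acceleration. Using a(0) = 0, we get a(t) = 0. The antiderivative of acceleration, with v(0) = 3, gives velocity: v(t) = 3. The integral of velocity is position. Using x(0) = 0, we get x(t) = 3·t. We have position x(t) = 3·t. Substituting t = 1: x(1) = 3.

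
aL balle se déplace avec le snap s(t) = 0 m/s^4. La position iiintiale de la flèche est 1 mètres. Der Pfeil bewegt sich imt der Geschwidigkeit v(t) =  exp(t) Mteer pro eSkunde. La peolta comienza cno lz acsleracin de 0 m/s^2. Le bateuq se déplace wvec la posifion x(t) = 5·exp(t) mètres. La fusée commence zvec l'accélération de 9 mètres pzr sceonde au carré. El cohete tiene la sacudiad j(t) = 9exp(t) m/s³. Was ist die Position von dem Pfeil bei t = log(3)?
Ausgehend von der Geschwindigkeit v(t) = exp(t), nehmen wir 1 Stammfunktion. Die Stammfunktion von der Geschwindigkeit ist die Position. Mit x(0) = 1 erhalten wir x(t) = exp(t). Mit x(t) = exp(t) und Einsetzen von t = log(3), finden wir x = 3.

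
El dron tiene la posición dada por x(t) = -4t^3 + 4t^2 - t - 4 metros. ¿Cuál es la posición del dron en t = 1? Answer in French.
De l'équation de la position x(t) = -4·t^3 + 4·t^2 - t - 4, nous substituons t = 1 pour obtenir x = -5.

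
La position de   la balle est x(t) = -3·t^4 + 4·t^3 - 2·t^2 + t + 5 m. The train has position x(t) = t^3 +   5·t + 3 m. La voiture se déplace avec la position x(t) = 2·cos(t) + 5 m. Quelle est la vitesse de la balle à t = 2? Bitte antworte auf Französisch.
En partant de la position x(t) = -3·t^4 + 4·t^3 - 2·t^2 + t + 5, nous prenons 1 dérivée. En prenant d/dt de x(t), nous trouvons v(t) = -12·t^3 + 12·t^2 - 4·t + 1. De l'équation de la vitesse v(t) = -12·t^3 + 12·t^2 - 4·t + 1, nous substituons t = 2 pour obtenir v = -55.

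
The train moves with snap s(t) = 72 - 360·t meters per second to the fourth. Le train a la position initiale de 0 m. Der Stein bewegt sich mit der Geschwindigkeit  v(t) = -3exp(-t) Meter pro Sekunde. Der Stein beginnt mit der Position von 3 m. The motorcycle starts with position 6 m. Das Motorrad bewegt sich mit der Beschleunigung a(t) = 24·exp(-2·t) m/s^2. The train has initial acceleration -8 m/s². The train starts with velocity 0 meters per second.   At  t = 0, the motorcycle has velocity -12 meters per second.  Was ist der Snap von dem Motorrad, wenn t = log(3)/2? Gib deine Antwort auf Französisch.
En partant de l'accélération a(t) = 24·exp(-2·t), nous prenons 2 dérivées. En dérivant l'accélération, nous obtenons le jerk: j(t) = -48·exp(-2·t). En prenant d/dt de j(t), nous trouvons s(t) = 96·exp(-2·t). En utilisant s(t) = 96·exp(-2·t) et en substituant t = log(3)/2, nous trouvons s = 32.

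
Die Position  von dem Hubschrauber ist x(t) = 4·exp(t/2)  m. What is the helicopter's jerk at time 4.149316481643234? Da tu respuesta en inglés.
We must differentiate our position equation x(t) = 4·exp(t/2) 3 times. Taking d/dt of x(t), we find v(t) = 2·exp(t/2). Taking d/dt of v(t), we find a(t) = exp(t/2). Taking d/dt of a(t), we find j(t) = exp(t/2)/2. We have jerk j(t) = exp(t/2)/2. Substituting t = 4.149316481643234: j(4.149316481643234) = 3.98091248362731.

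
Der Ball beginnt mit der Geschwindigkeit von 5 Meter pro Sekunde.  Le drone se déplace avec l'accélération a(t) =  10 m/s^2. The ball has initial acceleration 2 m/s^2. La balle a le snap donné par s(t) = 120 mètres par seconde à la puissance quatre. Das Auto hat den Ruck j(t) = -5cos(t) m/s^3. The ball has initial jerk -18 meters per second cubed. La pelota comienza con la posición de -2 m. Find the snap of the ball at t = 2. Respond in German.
Mit s(t) = 120 und Einsetzen von t = 2, finden wir s = 120.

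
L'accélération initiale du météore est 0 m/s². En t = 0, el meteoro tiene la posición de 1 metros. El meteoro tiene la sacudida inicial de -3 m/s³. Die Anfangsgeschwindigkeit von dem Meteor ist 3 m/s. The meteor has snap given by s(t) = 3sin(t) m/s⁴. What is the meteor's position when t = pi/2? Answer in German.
Wir müssen die Stammfunktion unserer Gleichung für den Snap s(t) = 3·sin(t) 4-mal finden. Mit ∫s(t)dt und Anwendung von j(0) = -3, finden wir j(t) = -3·cos(t). Die Stammfunktion von dem Ruck, mit a(0) = 0, ergibt die Beschleunigung: a(t) = -3·sin(t). Das Integral von der Beschleunigung ist die Geschwindigkeit. Mit v(0) = 3 erhalten wir v(t) = 3·cos(t). Mit ∫v(t)dt und Anwendung von x(0) = 1, finden wir x(t) = 3·sin(t) + 1. Wir haben die Position x(t) = 3·sin(t) + 1. Durch Einsetzen von t = pi/2: x(pi/2) = 4.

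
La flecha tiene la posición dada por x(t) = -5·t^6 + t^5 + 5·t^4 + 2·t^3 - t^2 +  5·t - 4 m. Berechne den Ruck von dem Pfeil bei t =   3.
Ausgehend von der Position x(t) = -5·t^6 + t^5 + 5·t^4 + 2·t^3 - t^2 + 5·t - 4, nehmen wir 3 Ableitungen. Durch Ableiten von der Position erhalten wir die Geschwindigkeit: v(t) = -30·t^5 + 5·t^4 + 20·t^3 + 6·t^2 - 2·t + 5. Durch Ableiten von der Geschwindigkeit erhalten wir die Beschleunigung: a(t) = -150·t^4 + 20·t^3 + 60·t^2 + 12·t - 2. Mit d/dt von a(t) finden wir j(t) = -600·t^3 + 60·t^2 + 120·t + 12. Wir haben den Ruck j(t) = -600·t^3 + 60·t^2 + 120·t + 12. Durch Einsetzen von t = 3: j(3) = -15288.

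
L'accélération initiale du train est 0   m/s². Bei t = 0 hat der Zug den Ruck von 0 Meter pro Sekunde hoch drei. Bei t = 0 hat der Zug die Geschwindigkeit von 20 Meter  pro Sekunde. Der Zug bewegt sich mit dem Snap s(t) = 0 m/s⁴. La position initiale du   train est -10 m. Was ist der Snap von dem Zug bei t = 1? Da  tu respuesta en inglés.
We have snap s(t) = 0. Substituting t = 1: s(1) = 0.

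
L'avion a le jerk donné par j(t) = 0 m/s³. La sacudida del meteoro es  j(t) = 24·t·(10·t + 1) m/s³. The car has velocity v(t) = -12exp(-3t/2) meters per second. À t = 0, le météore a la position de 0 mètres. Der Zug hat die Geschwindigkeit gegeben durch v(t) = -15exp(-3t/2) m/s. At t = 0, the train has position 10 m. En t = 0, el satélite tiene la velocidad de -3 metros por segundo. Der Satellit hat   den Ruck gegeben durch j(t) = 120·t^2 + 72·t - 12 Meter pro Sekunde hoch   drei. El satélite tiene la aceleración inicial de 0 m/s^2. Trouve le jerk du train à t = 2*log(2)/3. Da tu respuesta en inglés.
Starting from velocity v(t) = -15·exp(-3·t/2), we take 2 derivatives. Differentiating velocity, we get acceleration: a(t) = 45·exp(-3·t/2)/2. Taking d/dt of a(t), we find j(t) = -135·exp(-3·t/2)/4. We have jerk j(t) = -135·exp(-3·t/2)/4. Substituting t = 2*log(2)/3: j(2*log(2)/3) = -135/8.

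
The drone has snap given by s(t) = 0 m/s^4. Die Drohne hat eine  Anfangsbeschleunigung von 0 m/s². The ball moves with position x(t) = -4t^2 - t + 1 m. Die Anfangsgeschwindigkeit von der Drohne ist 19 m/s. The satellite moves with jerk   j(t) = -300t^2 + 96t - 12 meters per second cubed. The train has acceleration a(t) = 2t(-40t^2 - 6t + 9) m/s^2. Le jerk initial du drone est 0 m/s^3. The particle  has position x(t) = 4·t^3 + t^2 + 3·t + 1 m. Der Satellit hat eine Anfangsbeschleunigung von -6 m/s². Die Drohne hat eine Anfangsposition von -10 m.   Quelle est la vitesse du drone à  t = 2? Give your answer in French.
En partant du snap s(t) = 0, nous prenons 3 primitives. La primitive du snap, avec j(0) = 0, donne le jerk: j(t) = 0. En intégrant le jerk et en utilisant la condition initiale a(0) = 0, nous obtenons a(t) = 0. En prenant ∫a(t)dt et en appliquant v(0) = 19, nous trouvons v(t) = 19. De l'équation de la vitesse v(t) = 19, nous substituons t = 2 pour obtenir v = 19.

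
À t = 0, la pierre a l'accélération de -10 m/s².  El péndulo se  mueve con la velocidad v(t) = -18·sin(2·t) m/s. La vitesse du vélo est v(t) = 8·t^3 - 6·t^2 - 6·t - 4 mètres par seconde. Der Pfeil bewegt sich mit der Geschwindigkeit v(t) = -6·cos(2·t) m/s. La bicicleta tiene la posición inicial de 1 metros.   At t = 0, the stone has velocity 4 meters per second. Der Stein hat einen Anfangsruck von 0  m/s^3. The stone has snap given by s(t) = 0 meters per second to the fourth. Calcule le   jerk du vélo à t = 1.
En partant de la vitesse v(t) = 8·t^3 - 6·t^2 - 6·t - 4, nous prenons 2 dérivées. En dérivant la vitesse, nous obtenons l'accélération: a(t) = 24·t^2 - 12·t - 6. En dérivant l'accélération, nous obtenons le jerk: j(t) = 48·t - 12. De l'équation du jerk j(t) = 48·t - 12, nous substituons t = 1 pour obtenir j = 36.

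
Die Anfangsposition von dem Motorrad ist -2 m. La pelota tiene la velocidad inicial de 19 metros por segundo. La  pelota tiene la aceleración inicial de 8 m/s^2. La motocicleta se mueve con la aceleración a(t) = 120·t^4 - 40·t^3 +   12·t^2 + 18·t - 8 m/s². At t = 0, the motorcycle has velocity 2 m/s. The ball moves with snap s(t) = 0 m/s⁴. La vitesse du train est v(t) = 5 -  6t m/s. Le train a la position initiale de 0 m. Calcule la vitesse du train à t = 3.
De l'équation de la vitesse v(t) = 5 - 6·t, nous substituons t = 3 pour obtenir v = -13.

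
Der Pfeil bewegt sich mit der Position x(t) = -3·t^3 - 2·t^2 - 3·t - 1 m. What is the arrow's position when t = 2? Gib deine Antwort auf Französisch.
Nous avons la position x(t) = -3·t^3 - 2·t^2 - 3·t - 1. En substituant t = 2: x(2) = -39.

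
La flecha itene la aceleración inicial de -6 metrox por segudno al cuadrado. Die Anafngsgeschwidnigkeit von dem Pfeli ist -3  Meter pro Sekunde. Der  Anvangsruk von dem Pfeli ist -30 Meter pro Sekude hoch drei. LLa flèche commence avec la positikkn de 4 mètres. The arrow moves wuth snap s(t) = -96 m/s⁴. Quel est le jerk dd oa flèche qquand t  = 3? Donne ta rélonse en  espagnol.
Para resolver esto, necesitamos tomar 1 antiderivada de nuestra ecuación del snap s(t) = -96. Tomando ∫s(t)dt y aplicando j(0) = -30, encontramos j(t) = -96·t - 30. De la ecuación de la sacudida j(t) = -96·t - 30, sustituimos t = 3 para obtener j = -318.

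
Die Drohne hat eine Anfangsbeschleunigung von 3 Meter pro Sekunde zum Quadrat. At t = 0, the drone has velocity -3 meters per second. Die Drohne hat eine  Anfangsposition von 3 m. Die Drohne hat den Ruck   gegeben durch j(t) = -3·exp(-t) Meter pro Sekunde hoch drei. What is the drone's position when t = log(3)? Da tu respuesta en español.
Debemos encontrar la integral de nuestra ecuación de la sacudida j(t) = -3·exp(-t) 3 veces. La antiderivada de la sacudida, con a(0) = 3, da la aceleración: a(t) = 3·exp(-t). Integrando la aceleración y usando la condición inicial v(0) = -3, obtenemos v(t) = -3·exp(-t). Integrando la velocidad y usando la condición inicial x(0) = 3, obtenemos x(t) = 3·exp(-t). De la ecuación de la posición x(t) = 3·exp(-t), sustituimos t = log(3) para obtener x = 1.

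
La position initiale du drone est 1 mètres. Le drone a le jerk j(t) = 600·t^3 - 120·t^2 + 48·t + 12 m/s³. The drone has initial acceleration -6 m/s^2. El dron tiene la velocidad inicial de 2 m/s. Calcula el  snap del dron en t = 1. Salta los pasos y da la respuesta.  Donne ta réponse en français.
Le snap à t = 1 est s = 1608.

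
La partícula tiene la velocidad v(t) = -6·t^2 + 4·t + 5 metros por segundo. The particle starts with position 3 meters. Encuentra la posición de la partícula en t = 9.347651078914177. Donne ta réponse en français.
En partant de la vitesse v(t) = -6·t^2 + 4·t + 5, nous prenons 1 intégrale. En intégrant la vitesse et en utilisant la condition initiale x(0) = 3, nous obtenons x(t) = -2·t^3 + 2·t^2 + 5·t + 3. En utilisant x(t) = -2·t^3 + 2·t^2 + 5·t + 3 et en substituant t = 9.347651078914177, nous trouvons x = -1409.07355139934.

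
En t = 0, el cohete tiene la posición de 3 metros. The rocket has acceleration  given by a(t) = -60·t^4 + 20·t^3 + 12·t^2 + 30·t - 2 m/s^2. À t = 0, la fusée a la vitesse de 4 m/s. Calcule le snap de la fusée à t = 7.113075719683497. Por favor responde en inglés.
We must differentiate our acceleration equation a(t) = -60·t^4 + 20·t^3 + 12·t^2 + 30·t - 2 2 times. Taking d/dt of a(t), we find j(t) = -240·t^3 + 60·t^2 + 24·t + 30. The derivative of jerk gives snap: s(t) = -720·t^2 + 120·t + 24. We have snap s(t) = -720·t^2 + 120·t + 24. Substituting t = 7.113075719683497: s(7.113075719683497) = -35551.4401732826.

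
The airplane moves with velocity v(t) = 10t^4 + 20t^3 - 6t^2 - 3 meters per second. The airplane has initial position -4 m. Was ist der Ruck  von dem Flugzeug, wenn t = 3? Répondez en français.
Nous devons dériver notre équation de la vitesse v(t) = 10·t^4 + 20·t^3 - 6·t^2 - 3 2 fois. La dérivée de la vitesse donne l'accélération: a(t) = 40·t^3 + 60·t^2 - 12·t. La dérivée de l'accélération donne le jerk: j(t) = 120·t^2 + 120·t - 12. De l'équation du jerk j(t) = 120·t^2 + 120·t - 12, nous substituons t = 3 pour obtenir j = 1428.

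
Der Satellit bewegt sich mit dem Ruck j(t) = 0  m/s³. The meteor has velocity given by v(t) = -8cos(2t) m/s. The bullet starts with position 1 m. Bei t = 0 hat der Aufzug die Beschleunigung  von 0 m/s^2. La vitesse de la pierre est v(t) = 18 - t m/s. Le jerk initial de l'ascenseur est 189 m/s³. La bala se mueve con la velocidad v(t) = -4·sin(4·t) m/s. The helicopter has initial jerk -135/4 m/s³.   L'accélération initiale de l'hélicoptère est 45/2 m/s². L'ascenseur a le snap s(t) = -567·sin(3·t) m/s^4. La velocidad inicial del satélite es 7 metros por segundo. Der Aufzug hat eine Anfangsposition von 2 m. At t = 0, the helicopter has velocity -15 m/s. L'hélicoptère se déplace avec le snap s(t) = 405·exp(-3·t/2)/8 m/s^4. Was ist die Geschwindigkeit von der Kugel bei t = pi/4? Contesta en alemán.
Mit v(t) = -4·sin(4·t) und Einsetzen von t = pi/4, finden wir v = 0.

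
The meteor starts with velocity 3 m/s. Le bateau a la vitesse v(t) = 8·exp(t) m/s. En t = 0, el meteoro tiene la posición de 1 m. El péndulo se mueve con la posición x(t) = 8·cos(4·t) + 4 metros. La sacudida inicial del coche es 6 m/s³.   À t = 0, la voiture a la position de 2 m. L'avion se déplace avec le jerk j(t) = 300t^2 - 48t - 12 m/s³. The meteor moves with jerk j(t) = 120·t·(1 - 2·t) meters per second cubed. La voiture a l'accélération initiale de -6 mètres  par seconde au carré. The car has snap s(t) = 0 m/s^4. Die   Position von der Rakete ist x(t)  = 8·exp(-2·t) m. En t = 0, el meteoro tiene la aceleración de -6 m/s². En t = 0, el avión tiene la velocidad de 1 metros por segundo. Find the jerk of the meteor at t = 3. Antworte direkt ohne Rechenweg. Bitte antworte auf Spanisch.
La sacudida en t = 3 es j = -1800.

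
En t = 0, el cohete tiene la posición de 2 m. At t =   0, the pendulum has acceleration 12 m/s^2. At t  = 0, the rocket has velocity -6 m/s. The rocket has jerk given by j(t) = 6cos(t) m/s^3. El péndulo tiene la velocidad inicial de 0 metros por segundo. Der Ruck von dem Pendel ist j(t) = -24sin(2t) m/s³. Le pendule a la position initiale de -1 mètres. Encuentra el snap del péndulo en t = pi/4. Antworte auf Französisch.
Pour résoudre ceci, nous devons prendre 1 dérivée de notre équation du jerk j(t) = -24·sin(2·t). La dérivée du jerk donne le snap: s(t) = -48·cos(2·t). En utilisant s(t) = -48·cos(2·t) et en substituant t = pi/4, nous trouvons s = 0.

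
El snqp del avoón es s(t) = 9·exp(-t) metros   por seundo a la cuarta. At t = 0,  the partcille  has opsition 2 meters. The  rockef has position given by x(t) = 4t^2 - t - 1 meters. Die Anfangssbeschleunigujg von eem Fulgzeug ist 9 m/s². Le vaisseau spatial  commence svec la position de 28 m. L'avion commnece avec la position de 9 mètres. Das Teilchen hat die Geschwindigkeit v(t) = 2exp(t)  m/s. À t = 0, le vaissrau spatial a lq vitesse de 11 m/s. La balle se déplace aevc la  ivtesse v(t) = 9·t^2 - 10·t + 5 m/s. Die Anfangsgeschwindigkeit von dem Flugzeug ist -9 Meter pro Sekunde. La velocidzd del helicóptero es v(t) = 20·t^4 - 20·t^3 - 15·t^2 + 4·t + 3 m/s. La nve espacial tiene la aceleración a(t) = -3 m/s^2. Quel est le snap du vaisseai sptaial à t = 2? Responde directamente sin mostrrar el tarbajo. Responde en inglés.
At t = 2, s = 0.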